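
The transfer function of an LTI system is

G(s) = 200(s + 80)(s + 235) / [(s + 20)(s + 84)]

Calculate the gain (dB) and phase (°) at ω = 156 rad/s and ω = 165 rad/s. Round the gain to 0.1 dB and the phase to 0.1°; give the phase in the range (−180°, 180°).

At s = jω = j156:
zero (s+80): 80 + j156 → |·| = √(80²+156²) = √30736 ≈ 175.32, ∠ = arctan(156/80) ≈ 62.85°
zero (s+235): 235 + j156 → |·| = √(235²+156²) = √79561 ≈ 282.07, ∠ = arctan(156/235) ≈ 33.58°
pole (s+20): 20 + j156 → |·| = √(20²+156²) = √24736 ≈ 157.28, ∠ = arctan(156/20) ≈ 82.69°
pole (s+84): 84 + j156 → |·| = √(84²+156²) = √31392 ≈ 177.18, ∠ = arctan(156/84) ≈ 61.70°
|G| = 200 · 49453 / 27867 ≈ 354.92
Gain = 20 log₁₀(354.92) ≈ 51.00 dB
∠G = 96.43° − 144.39° = -47.96°

At s = jω = j165:
zero (s+80): 80 + j165 → |·| = √(80²+165²) = √33625 ≈ 183.37, ∠ = arctan(165/80) ≈ 64.13°
zero (s+235): 235 + j165 → |·| = √(235²+165²) = √82450 ≈ 287.14, ∠ = arctan(165/235) ≈ 35.07°
pole (s+20): 20 + j165 → |·| = √(20²+165²) = √27625 ≈ 166.21, ∠ = arctan(165/20) ≈ 83.09°
pole (s+84): 84 + j165 → |·| = √(84²+165²) = √34281 ≈ 185.15, ∠ = arctan(165/84) ≈ 63.02°
|G| = 200 · 52653 / 30774 ≈ 342.19
Gain = 20 log₁₀(342.19) ≈ 50.69 dB
∠G = 99.20° − 146.11° = -46.91°

ω = 156: 51.0 dB, -48.0°; ω = 165: 50.7 dB, -46.9°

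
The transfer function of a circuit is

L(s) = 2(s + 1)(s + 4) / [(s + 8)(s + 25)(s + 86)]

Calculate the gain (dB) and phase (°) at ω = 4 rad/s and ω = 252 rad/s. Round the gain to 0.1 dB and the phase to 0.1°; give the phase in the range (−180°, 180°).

ω = 4: -52.4 dB, 82.6°; ω = 252: -42.5 dB, -64.8°

At s = jω = j4:
zero (s+1): 1 + j4 → |·| = √(1²+4²) = √17 ≈ 4.1231, ∠ = arctan(4/1) ≈ 75.96°
zero (s+4): 4 + j4 → |·| = √(4²+4²) = √32 ≈ 5.6569, ∠ = arctan(4/4) ≈ 45.00°
pole (s+8): 8 + j4 → |·| = √(8²+4²) = √80 ≈ 8.9443, ∠ = arctan(4/8) ≈ 26.57°
pole (s+25): 25 + j4 → |·| = √(25²+4²) = √641 ≈ 25.318, ∠ = arctan(4/25) ≈ 9.09°
pole (s+86): 86 + j4 → |·| = √(86²+4²) = √7412 ≈ 86.093, ∠ = arctan(4/86) ≈ 2.66°
|L| = 2 · 23.324 / 19496 ≈ 0.0023927
Gain = 20 log₁₀(0.0023927) ≈ -52.42 dB
∠L = 120.96° − 38.32° = 82.64°

At s = jω = j252:
zero (s+1): 1 + j252 → |·| = √(1²+252²) = √63505 ≈ 252, ∠ = arctan(252/1) ≈ 89.77°
zero (s+4): 4 + j252 → |·| = √(4²+252²) = √63520 ≈ 252.03, ∠ = arctan(252/4) ≈ 89.09°
pole (s+8): 8 + j252 → |·| = √(8²+252²) = √63568 ≈ 252.13, ∠ = arctan(252/8) ≈ 88.18°
pole (s+25): 25 + j252 → |·| = √(25²+252²) = √64129 ≈ 253.24, ∠ = arctan(252/25) ≈ 84.33°
pole (s+86): 86 + j252 → |·| = √(86²+252²) = √70900 ≈ 266.27, ∠ = arctan(252/86) ≈ 71.16°
|L| = 2 · 63512 / 1.7001e+07 ≈ 0.0074716
Gain = 20 log₁₀(0.0074716) ≈ -42.53 dB
∠L = 178.86° − 243.67° = -64.81°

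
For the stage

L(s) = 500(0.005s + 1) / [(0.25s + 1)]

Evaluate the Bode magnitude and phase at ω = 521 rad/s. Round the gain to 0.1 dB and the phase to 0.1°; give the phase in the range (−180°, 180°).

At ω = 521 rad/s:
zero (1 + j521·0.005) = 1 + j2.605 → |·| ≈ 2.7903, ∠ ≈ 69.00°
pole (1 + j521·0.25) = 1 + j130.25 → |·| ≈ 130.25, ∠ ≈ 89.56°
|L| = 500 · 2.7903 / (130.25) ≈ 10.711
Gain = 20 log₁₀(10.711) ≈ 20.60 dB
∠L = (69.00°) − (89.56°) = -20.56°

20.6 dB, -20.6°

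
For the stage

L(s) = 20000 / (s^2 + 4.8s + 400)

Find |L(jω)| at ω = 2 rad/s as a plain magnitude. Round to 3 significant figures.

50.5

At s = jω = j2:
quadratic: (j2)² + 4.8·j2 + 400 = 396 + j9.6 → |·| ≈ 396.12, ∠ ≈ 1.39°
|L| = 20000 / 396.12 ≈ 50.49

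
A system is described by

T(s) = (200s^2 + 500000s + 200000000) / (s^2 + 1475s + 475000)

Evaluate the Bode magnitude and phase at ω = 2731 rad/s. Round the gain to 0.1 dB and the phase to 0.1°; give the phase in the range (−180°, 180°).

Substitute s = j2731:
Numerator: 200(j2731)^2 + 500000(j2731) + 200000000 = -1291672200 + j1365500000
Denominator: (j2731)^2 + 1475(j2731) + 475000 = -6983361 + j4028225
|N| = √(1291672200² + 1365500000²) ≈ 1.8796e+09, ∠N ≈ 133.41°
|D| = √(6983361² + 4028225²) ≈ 8.0619e+06, ∠D ≈ 150.02°
|T| = 1.8796e+09 / 8.0619e+06 ≈ 233.15
Gain = 20 log₁₀(233.15) ≈ 47.35 dB
∠T = 133.41° − 150.02° = -16.61°

47.4 dB, -16.6°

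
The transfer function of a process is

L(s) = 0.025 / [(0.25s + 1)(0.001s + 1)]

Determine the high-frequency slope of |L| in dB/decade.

Each pole contributes −20 dB/decade at high frequency; each zero contributes +20 dB/decade.
Net: 0 zero(s) − 2 pole(s) → -40 dB/decade.

-40 dB/decade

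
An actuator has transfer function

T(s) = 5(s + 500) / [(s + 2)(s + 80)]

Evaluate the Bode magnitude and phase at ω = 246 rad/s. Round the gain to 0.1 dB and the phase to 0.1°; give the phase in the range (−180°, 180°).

-27.2 dB, -135.3°

At s = jω = j246:
zero (s+500): 500 + j246 → |·| = √(500²+246²) = √310516 ≈ 557.24, ∠ = arctan(246/500) ≈ 26.20°
pole (s+2): 2 + j246 → |·| = √(2²+246²) = √60520 ≈ 246.01, ∠ = arctan(246/2) ≈ 89.53°
pole (s+80): 80 + j246 → |·| = √(80²+246²) = √66916 ≈ 258.68, ∠ = arctan(246/80) ≈ 71.99°
|T| = 5 · 557.24 / 63638 ≈ 0.043782
Gain = 20 log₁₀(0.043782) ≈ -27.17 dB
∠T = 26.20° − 161.52° = -135.32°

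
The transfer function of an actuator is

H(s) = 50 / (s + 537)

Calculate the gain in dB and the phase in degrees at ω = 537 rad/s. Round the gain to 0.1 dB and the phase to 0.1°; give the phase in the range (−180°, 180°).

At s = jω = j537:
pole (s+537): 537 + j537 → |·| = √(537²+537²) = √576738 ≈ 759.43, ∠ = arctan(537/537) ≈ 45.00°
|H| = 50 / 759.43 ≈ 0.065839
Gain = 20 log₁₀(0.065839) ≈ -23.63 dB
∠H = 0.00° − 45.00° = -45.00°

-23.6 dB, -45.0°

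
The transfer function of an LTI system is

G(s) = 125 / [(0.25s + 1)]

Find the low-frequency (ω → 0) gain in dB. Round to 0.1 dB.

41.9 dB

G(0) = 125 · 1 / 1 = 125
20 log₁₀(125) ≈ 41.94 dB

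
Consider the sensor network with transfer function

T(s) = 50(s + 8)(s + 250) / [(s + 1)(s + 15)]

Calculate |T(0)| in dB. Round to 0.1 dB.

76.5 dB

T(0) = 50·8·250 / (1·15) ≈ 6666.7
20 log₁₀(6666.7) ≈ 76.48 dB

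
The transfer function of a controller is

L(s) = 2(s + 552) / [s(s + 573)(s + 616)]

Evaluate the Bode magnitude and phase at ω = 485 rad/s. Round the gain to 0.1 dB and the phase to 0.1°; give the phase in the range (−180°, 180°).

At s = jω = j485:
zero (s+552): 552 + j485 → |·| = √(552²+485²) = √539929 ≈ 734.8, ∠ = arctan(485/552) ≈ 41.30°
pole (s+573): 573 + j485 → |·| = √(573²+485²) = √563554 ≈ 750.7, ∠ = arctan(485/573) ≈ 40.25°
pole (s+616): 616 + j485 → |·| = √(616²+485²) = √614681 ≈ 784.02, ∠ = arctan(485/616) ≈ 38.21°
pole at origin: |s| = 485, ∠ = 90.00° (in denominator)
|L| = 2 · 734.8 / 2.8545e+08 ≈ 5.1484e-06
Gain = 20 log₁₀(5.1484e-06) ≈ -105.77 dB
∠L = 41.30° − 168.46° = -127.16°

-105.8 dB, -127.2°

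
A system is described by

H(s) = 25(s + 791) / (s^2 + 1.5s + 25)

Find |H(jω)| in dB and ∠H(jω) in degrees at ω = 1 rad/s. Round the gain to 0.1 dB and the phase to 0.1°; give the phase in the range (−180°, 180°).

58.3 dB, -3.5°

At s = jω = j1:
zero (s+791): 791 + j1 → |·| = √(791²+1²) = √625682 ≈ 791, ∠ = arctan(1/791) ≈ 0.07°
quadratic: (j1)² + 1.5·j1 + 25 = 24 + j1.5 → |·| ≈ 24.047, ∠ ≈ 3.58°
|H| = 25 · 791 / 24.047 ≈ 822.35
Gain = 20 log₁₀(822.35) ≈ 58.30 dB
∠H = 0.07° − 3.58° = -3.51°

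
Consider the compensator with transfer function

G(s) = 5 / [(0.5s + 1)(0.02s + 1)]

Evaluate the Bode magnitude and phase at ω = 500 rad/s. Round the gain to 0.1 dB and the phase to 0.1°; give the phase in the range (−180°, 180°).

-54.0 dB, -174.1°

At ω = 500 rad/s:
pole (1 + j500·0.5) = 1 + j250 → |·| ≈ 250, ∠ ≈ 89.77°
pole (1 + j500·0.02) = 1 + j10 → |·| ≈ 10.05, ∠ ≈ 84.29°
|G| = 5 · 1 / (250 · 10.05) ≈ 0.00199
Gain = 20 log₁₀(0.00199) ≈ -54.02 dB
∠G = (0°) − (89.77° + 84.29°) = -174.06°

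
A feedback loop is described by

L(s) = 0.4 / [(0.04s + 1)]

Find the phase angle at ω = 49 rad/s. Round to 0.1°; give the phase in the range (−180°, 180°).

-63.0°

At ω = 49 rad/s:
pole (1 + j49·0.04) = 1 + j1.96 → |·| ≈ 2.2004, ∠ ≈ 62.97°
∠L = (0°) − (62.97°) = -62.97°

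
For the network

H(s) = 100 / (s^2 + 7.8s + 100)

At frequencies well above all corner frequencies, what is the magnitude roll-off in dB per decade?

Each pole contributes −20 dB/decade at high frequency; each zero contributes +20 dB/decade.
Net: 0 zero(s) − 2 pole(s) → -40 dB/decade.

-40 dB/decade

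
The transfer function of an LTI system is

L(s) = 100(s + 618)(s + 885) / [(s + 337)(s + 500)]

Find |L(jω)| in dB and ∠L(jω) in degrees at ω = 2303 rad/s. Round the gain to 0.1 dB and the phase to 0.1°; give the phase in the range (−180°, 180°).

40.6 dB, -15.5°

At s = jω = j2303:
zero (s+618): 618 + j2303 → |·| = √(618²+2303²) = √5685733 ≈ 2384.5, ∠ = arctan(2303/618) ≈ 74.98°
zero (s+885): 885 + j2303 → |·| = √(885²+2303²) = √6087034 ≈ 2467.2, ∠ = arctan(2303/885) ≈ 68.98°
pole (s+337): 337 + j2303 → |·| = √(337²+2303²) = √5417378 ≈ 2327.5, ∠ = arctan(2303/337) ≈ 81.67°
pole (s+500): 500 + j2303 → |·| = √(500²+2303²) = √5553809 ≈ 2356.7, ∠ = arctan(2303/500) ≈ 77.75°
|L| = 100 · 5.883e+06 / 5.4852e+06 ≈ 107.25
Gain = 20 log₁₀(107.25) ≈ 40.61 dB
∠L = 143.96° − 159.42° = -15.46°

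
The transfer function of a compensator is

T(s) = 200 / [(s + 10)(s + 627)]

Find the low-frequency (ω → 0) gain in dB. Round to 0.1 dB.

T(0) = 200 / (10·627) ≈ 0.031898
20 log₁₀(0.031898) ≈ -29.92 dB

-29.9 dB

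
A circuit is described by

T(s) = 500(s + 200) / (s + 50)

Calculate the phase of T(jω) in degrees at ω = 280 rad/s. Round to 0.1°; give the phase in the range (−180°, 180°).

-25.4°

At s = jω = j280:
zero (s+200): 200 + j280 → |·| = √(200²+280²) = √118400 ≈ 344.09, ∠ = arctan(280/200) ≈ 54.46°
pole (s+50): 50 + j280 → |·| = √(50²+280²) = √80900 ≈ 284.43, ∠ = arctan(280/50) ≈ 79.88°
∠T = 54.46° − 79.88° = -25.42°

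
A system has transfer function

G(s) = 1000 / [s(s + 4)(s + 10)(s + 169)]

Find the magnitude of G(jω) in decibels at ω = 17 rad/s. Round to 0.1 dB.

At s = jω = j17:
pole (s+4): 4 + j17 → |·| = √(4²+17²) = √305 ≈ 17.464, ∠ = arctan(17/4) ≈ 76.76°
pole (s+10): 10 + j17 → |·| = √(10²+17²) = √389 ≈ 19.723, ∠ = arctan(17/10) ≈ 59.53°
pole (s+169): 169 + j17 → |·| = √(169²+17²) = √28850 ≈ 169.85, ∠ = arctan(17/169) ≈ 5.74°
pole at origin: |s| = 17, ∠ = 90.00° (in denominator)
|G| = 1000 / 9.9456e+05 ≈ 0.0010055
Gain = 20 log₁₀(0.0010055) ≈ -59.95 dB

-60.0 dB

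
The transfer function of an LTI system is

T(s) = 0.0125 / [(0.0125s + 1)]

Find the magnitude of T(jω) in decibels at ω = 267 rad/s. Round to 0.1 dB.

-48.9 dB

At ω = 267 rad/s:
pole (1 + j267·0.0125) = 1 + j3.3375 → |·| ≈ 3.4841, ∠ ≈ 73.32°
|T| = 0.0125 · 1 / (3.4841) ≈ 0.0035877
Gain = 20 log₁₀(0.0035877) ≈ -48.90 dB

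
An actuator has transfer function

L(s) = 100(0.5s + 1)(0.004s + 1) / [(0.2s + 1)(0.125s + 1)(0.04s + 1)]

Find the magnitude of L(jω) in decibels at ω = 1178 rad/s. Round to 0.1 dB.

-15.2 dB

At ω = 1178 rad/s:
zero (1 + j1178·0.5) = 1 + j589 → |·| ≈ 589, ∠ ≈ 89.90°
zero (1 + j1178·0.004) = 1 + j4.712 → |·| ≈ 4.8169, ∠ ≈ 78.02°
pole (1 + j1178·0.2) = 1 + j235.6 → |·| ≈ 235.6, ∠ ≈ 89.76°
pole (1 + j1178·0.125) = 1 + j147.25 → |·| ≈ 147.25, ∠ ≈ 89.61°
pole (1 + j1178·0.04) = 1 + j47.12 → |·| ≈ 47.131, ∠ ≈ 88.78°
|L| = 100 · 589 · 4.8169 / (235.6 · 147.25 · 47.131) ≈ 0.17352
Gain = 20 log₁₀(0.17352) ≈ -15.21 dB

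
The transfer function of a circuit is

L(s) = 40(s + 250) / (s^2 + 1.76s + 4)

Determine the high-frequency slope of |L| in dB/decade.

-20 dB/decade

Each pole contributes −20 dB/decade at high frequency; each zero contributes +20 dB/decade.
Net: 1 zero(s) − 2 pole(s) → -20 dB/decade.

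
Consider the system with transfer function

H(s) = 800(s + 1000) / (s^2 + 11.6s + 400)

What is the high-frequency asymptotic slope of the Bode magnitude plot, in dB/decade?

-20 dB/decade

Each pole contributes −20 dB/decade at high frequency; each zero contributes +20 dB/decade.
Net: 1 zero(s) − 2 pole(s) → -20 dB/decade.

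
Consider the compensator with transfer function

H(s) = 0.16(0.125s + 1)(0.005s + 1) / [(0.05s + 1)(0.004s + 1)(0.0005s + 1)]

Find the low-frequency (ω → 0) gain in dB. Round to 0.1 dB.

-15.9 dB

H(0) = 0.16 · 1 / 1 = 0.16
20 log₁₀(0.16) ≈ -15.92 dB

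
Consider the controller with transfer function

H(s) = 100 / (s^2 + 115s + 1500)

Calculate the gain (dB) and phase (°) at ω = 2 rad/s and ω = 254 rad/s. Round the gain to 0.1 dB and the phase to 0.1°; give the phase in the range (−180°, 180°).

Substitute s = j2:
Numerator: 100 = 100 + j0
Denominator: (j2)^2 + 115(j2) + 1500 = 1496 + j230
|N| = √(100² + 0²) ≈ 100, ∠N ≈ 0.00°
|D| = √(1496² + 230²) ≈ 1513.6, ∠D ≈ 8.74°
|H| = 100 / 1513.6 ≈ 0.066068
Gain = 20 log₁₀(0.066068) ≈ -23.60 dB
∠H = 0.00° − 8.74° = -8.74°

Substitute s = j254:
Numerator: 100 = 100 + j0
Denominator: (j254)^2 + 115(j254) + 1500 = -63016 + j29210
|N| = √(100² + 0²) ≈ 100, ∠N ≈ 0.00°
|D| = √(63016² + 29210²) ≈ 69457, ∠D ≈ 155.13°
|H| = 100 / 69457 ≈ 0.0014397
Gain = 20 log₁₀(0.0014397) ≈ -56.83 dB
∠H = 0.00° − 155.13° = -155.13°

ω = 2: -23.6 dB, -8.7°; ω = 254: -56.8 dB, -155.1°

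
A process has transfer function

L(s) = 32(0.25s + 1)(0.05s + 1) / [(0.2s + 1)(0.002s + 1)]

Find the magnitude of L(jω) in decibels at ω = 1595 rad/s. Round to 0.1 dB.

59.6 dB

At ω = 1595 rad/s:
zero (1 + j1595·0.25) = 1 + j398.75 → |·| ≈ 398.75, ∠ ≈ 89.86°
zero (1 + j1595·0.05) = 1 + j79.75 → |·| ≈ 79.756, ∠ ≈ 89.28°
pole (1 + j1595·0.2) = 1 + j319 → |·| ≈ 319, ∠ ≈ 89.82°
pole (1 + j1595·0.002) = 1 + j3.19 → |·| ≈ 3.3431, ∠ ≈ 72.59°
|L| = 32 · 398.75 · 79.756 / (319 · 3.3431) ≈ 954.28
Gain = 20 log₁₀(954.28) ≈ 59.59 dB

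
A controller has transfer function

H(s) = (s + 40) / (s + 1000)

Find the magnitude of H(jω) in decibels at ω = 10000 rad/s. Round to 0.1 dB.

-0.0 dB

Substitute s = j10000:
Numerator: (j10000) + 40 = 40 + j10000
Denominator: (j10000) + 1000 = 1000 + j10000
|N| = √(40² + 10000²) ≈ 10000, ∠N ≈ 89.77°
|D| = √(1000² + 10000²) ≈ 10050, ∠D ≈ 84.29°
|H| = 10000 / 10050 ≈ 0.99502
Gain = 20 log₁₀(0.99502) ≈ -0.04 dB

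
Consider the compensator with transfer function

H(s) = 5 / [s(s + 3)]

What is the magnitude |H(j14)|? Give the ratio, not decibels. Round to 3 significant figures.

0.0249

At s = jω = j14:
pole (s+3): 3 + j14 → |·| = √(3²+14²) = √205 ≈ 14.318, ∠ = arctan(14/3) ≈ 77.91°
pole at origin: |s| = 14, ∠ = 90.00° (in denominator)
|H| = 5 / 200.45 ≈ 0.024944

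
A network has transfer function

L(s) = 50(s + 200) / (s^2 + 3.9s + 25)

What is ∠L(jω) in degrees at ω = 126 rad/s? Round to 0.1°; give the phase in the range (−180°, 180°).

At s = jω = j126:
zero (s+200): 200 + j126 → |·| = √(200²+126²) = √55876 ≈ 236.38, ∠ = arctan(126/200) ≈ 32.21°
quadratic: (j126)² + 3.9·j126 + 25 = -15851 + j491.4 → |·| ≈ 15859, ∠ ≈ 178.22°
∠L = 32.21° − 178.22° = -146.01°

-146.0°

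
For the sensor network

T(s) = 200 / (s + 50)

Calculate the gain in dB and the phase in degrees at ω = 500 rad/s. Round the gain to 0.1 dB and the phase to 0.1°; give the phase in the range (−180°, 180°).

-8.0 dB, -84.3°

At s = jω = j500:
pole (s+50): 50 + j500 → |·| = √(50²+500²) = √252500 ≈ 502.49, ∠ = arctan(500/50) ≈ 84.29°
|T| = 200 / 502.49 ≈ 0.39802
Gain = 20 log₁₀(0.39802) ≈ -8.00 dB
∠T = 0.00° − 84.29° = -84.29°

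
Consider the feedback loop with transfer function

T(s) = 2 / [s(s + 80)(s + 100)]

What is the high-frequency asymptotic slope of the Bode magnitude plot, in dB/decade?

Each pole contributes −20 dB/decade at high frequency; each zero contributes +20 dB/decade.
Net: 0 zero(s) − 3 pole(s) → -60 dB/decade.

-60 dB/decade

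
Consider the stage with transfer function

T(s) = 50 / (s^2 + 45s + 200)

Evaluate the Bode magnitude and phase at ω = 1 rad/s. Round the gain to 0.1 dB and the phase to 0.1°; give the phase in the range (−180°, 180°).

Substitute s = j1:
Numerator: 50 = 50 + j0
Denominator: (j1)^2 + 45(j1) + 200 = 199 + j45
|N| = √(50² + 0²) ≈ 50, ∠N ≈ 0.00°
|D| = √(199² + 45²) ≈ 204.02, ∠D ≈ 12.74°
|T| = 50 / 204.02 ≈ 0.24507
Gain = 20 log₁₀(0.24507) ≈ -12.21 dB
∠T = 0.00° − 12.74° = -12.74°

-12.2 dB, -12.7°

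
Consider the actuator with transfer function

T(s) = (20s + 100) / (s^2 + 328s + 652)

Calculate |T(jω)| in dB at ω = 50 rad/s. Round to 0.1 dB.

Substitute s = j50:
Numerator: 20(j50) + 100 = 100 + j1000
Denominator: (j50)^2 + 328(j50) + 652 = -1848 + j16400
|N| = √(100² + 1000²) ≈ 1005, ∠N ≈ 84.29°
|D| = √(1848² + 16400²) ≈ 16504, ∠D ≈ 96.43°
|T| = 1005 / 16504 ≈ 0.060894
Gain = 20 log₁₀(0.060894) ≈ -24.31 dB

-24.3 dB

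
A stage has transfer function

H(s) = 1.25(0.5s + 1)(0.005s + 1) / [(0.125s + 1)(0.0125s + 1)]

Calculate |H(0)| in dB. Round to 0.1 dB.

H(0) = 1.25 · 1 / 1 = 1.25
20 log₁₀(1.25) ≈ 1.94 dB

1.9 dB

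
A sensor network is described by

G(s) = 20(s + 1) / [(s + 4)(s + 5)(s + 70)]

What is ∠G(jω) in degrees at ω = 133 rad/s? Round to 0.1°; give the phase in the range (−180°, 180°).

At s = jω = j133:
zero (s+1): 1 + j133 → |·| = √(1²+133²) = √17690 ≈ 133, ∠ = arctan(133/1) ≈ 89.57°
pole (s+4): 4 + j133 → |·| = √(4²+133²) = √17705 ≈ 133.06, ∠ = arctan(133/4) ≈ 88.28°
pole (s+5): 5 + j133 → |·| = √(5²+133²) = √17714 ≈ 133.09, ∠ = arctan(133/5) ≈ 87.85°
pole (s+70): 70 + j133 → |·| = √(70²+133²) = √22589 ≈ 150.3, ∠ = arctan(133/70) ≈ 62.24°
∠G = 89.57° − 238.37° = -148.80°

-148.8°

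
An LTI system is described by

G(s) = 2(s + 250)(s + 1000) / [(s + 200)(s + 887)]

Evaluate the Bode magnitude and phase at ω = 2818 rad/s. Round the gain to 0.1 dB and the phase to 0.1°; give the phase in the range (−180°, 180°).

At s = jω = j2818:
zero (s+250): 250 + j2818 → |·| = √(250²+2818²) = √8003624 ≈ 2829.1, ∠ = arctan(2818/250) ≈ 84.93°
zero (s+1000): 1000 + j2818 → |·| = √(1000²+2818²) = √8941124 ≈ 2990.2, ∠ = arctan(2818/1000) ≈ 70.46°
pole (s+200): 200 + j2818 → |·| = √(200²+2818²) = √7981124 ≈ 2825.1, ∠ = arctan(2818/200) ≈ 85.94°
pole (s+887): 887 + j2818 → |·| = √(887²+2818²) = √8727893 ≈ 2954.3, ∠ = arctan(2818/887) ≈ 72.53°
|G| = 2 · 8.4596e+06 / 8.3462e+06 ≈ 2.0272
Gain = 20 log₁₀(2.0272) ≈ 6.14 dB
∠G = 155.39° − 158.47° = -3.08°

6.1 dB, -3.1°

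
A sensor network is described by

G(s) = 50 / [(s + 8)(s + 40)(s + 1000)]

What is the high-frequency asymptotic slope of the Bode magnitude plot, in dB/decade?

-60 dB/decade

Each pole contributes −20 dB/decade at high frequency; each zero contributes +20 dB/decade.
Net: 0 zero(s) − 3 pole(s) → -60 dB/decade.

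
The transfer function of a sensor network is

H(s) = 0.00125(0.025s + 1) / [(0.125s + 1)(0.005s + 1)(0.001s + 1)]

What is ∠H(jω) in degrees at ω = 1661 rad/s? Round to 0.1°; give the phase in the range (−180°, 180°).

At ω = 1661 rad/s:
zero (1 + j1661·0.025) = 1 + j41.525 → |·| ≈ 41.537, ∠ ≈ 88.62°
pole (1 + j1661·0.125) = 1 + j207.625 → |·| ≈ 207.63, ∠ ≈ 89.72°
pole (1 + j1661·0.005) = 1 + j8.305 → |·| ≈ 8.365, ∠ ≈ 83.13°
pole (1 + j1661·0.001) = 1 + j1.661 → |·| ≈ 1.9388, ∠ ≈ 58.95°
∠H = (88.62°) − (89.72° + 83.13° + 58.95°) = -143.18°

-143.2°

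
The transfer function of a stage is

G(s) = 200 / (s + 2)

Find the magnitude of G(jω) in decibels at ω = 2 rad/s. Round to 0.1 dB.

37.0 dB

Substitute s = j2:
Numerator: 200 = 200 + j0
Denominator: (j2) + 2 = 2 + j2
|N| = √(200² + 0²) ≈ 200, ∠N ≈ 0.00°
|D| = √(2² + 2²) ≈ 2.8284, ∠D ≈ 45.00°
|G| = 200 / 2.8284 ≈ 70.711
Gain = 20 log₁₀(70.711) ≈ 36.99 dB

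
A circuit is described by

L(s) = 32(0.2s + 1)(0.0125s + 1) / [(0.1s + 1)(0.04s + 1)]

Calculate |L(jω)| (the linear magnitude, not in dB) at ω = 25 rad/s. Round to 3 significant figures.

At ω = 25 rad/s:
zero (1 + j25·0.2) = 1 + j5 → |·| ≈ 5.099, ∠ ≈ 78.69°
zero (1 + j25·0.0125) = 1 + j0.3125 → |·| ≈ 1.0477, ∠ ≈ 17.35°
pole (1 + j25·0.1) = 1 + j2.5 → |·| ≈ 2.6926, ∠ ≈ 68.20°
pole (1 + j25·0.04) = 1 + j1 → |·| ≈ 1.4142, ∠ ≈ 45.00°
|L| = 32 · 5.099 · 1.0477 / (2.6926 · 1.4142) ≈ 44.894

44.9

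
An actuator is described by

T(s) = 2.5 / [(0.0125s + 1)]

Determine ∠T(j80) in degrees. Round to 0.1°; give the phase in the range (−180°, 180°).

At ω = 80 rad/s:
pole (1 + j80·0.0125) = 1 + j1 → |·| ≈ 1.4142, ∠ ≈ 45.00°
∠T = (0°) − (45.00°) = -45.00°

-45.0°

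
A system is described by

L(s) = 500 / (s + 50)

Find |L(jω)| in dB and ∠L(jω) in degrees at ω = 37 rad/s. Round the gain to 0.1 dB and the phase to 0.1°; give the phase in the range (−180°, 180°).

Substitute s = j37:
Numerator: 500 = 500 + j0
Denominator: (j37) + 50 = 50 + j37
|N| = √(500² + 0²) ≈ 500, ∠N ≈ 0.00°
|D| = √(50² + 37²) ≈ 62.201, ∠D ≈ 36.50°
|L| = 500 / 62.201 ≈ 8.0385
Gain = 20 log₁₀(8.0385) ≈ 18.10 dB
∠L = 0.00° − 36.50° = -36.50°

18.1 dB, -36.5°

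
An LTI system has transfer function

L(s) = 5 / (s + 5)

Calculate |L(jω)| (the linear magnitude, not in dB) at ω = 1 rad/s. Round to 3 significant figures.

Substitute s = j1:
Numerator: 5 = 5 + j0
Denominator: (j1) + 5 = 5 + j1
|N| = √(5² + 0²) ≈ 5, ∠N ≈ 0.00°
|D| = √(5² + 1²) ≈ 5.099, ∠D ≈ 11.31°
|L| = 5 / 5.099 ≈ 0.98058

0.981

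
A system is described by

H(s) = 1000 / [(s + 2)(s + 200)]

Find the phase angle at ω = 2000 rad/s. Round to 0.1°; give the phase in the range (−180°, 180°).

-174.2°

At s = jω = j2000:
pole (s+2): 2 + j2000 → |·| = √(2²+2000²) = √4000004 ≈ 2000, ∠ = arctan(2000/2) ≈ 89.94°
pole (s+200): 200 + j2000 → |·| = √(200²+2000²) = √4040000 ≈ 2010, ∠ = arctan(2000/200) ≈ 84.29°
∠H = 0.00° − 174.23° = -174.23°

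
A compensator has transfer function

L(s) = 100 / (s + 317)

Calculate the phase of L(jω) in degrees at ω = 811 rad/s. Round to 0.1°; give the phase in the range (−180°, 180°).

Substitute s = j811:
Numerator: 100 = 100 + j0
Denominator: (j811) + 317 = 317 + j811
|N| = √(100² + 0²) ≈ 100, ∠N ≈ 0.00°
|D| = √(317² + 811²) ≈ 870.75, ∠D ≈ 68.65°
∠L = 0.00° − 68.65° = -68.65°

-68.7°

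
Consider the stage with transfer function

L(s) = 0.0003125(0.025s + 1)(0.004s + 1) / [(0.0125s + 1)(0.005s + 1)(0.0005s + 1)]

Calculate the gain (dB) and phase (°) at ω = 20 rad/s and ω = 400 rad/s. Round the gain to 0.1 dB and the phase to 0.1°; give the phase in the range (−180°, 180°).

ω = 20: -69.4 dB, 10.8°; ω = 400: -65.9 dB, -11.2°

At ω = 20 rad/s:
zero (1 + j20·0.025) = 1 + j0.5 → |·| ≈ 1.118, ∠ ≈ 26.57°
zero (1 + j20·0.004) = 1 + j0.08 → |·| ≈ 1.0032, ∠ ≈ 4.57°
pole (1 + j20·0.0125) = 1 + j0.25 → |·| ≈ 1.0308, ∠ ≈ 14.04°
pole (1 + j20·0.005) = 1 + j0.1 → |·| ≈ 1.005, ∠ ≈ 5.71°
pole (1 + j20·0.0005) = 1 + j0.01 → |·| ≈ 1, ∠ ≈ 0.57°
|L| = 0.0003125 · 1.118 · 1.0032 / (1.0308 · 1.005 · 1) ≈ 0.00033833
Gain = 20 log₁₀(0.00033833) ≈ -69.41 dB
∠L = (26.57° + 4.57°) − (14.04° + 5.71° + 0.57°) = 10.82°

At ω = 400 rad/s:
zero (1 + j400·0.025) = 1 + j10 → |·| ≈ 10.05, ∠ ≈ 84.29°
zero (1 + j400·0.004) = 1 + j1.6 → |·| ≈ 1.8868, ∠ ≈ 57.99°
pole (1 + j400·0.0125) = 1 + j5 → |·| ≈ 5.099, ∠ ≈ 78.69°
pole (1 + j400·0.005) = 1 + j2 → |·| ≈ 2.2361, ∠ ≈ 63.43°
pole (1 + j400·0.0005) = 1 + j0.2 → |·| ≈ 1.0198, ∠ ≈ 11.31°
|L| = 0.0003125 · 10.05 · 1.8868 / (5.099 · 2.2361 · 1.0198) ≈ 0.00050962
Gain = 20 log₁₀(0.00050962) ≈ -65.86 dB
∠L = (84.29° + 57.99°) − (78.69° + 63.43° + 11.31°) = -11.15°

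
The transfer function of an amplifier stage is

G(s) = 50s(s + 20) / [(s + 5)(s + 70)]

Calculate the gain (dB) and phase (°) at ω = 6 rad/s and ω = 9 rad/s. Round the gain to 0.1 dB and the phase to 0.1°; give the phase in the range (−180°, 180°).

At s = jω = j6:
zero (s+20): 20 + j6 → |·| = √(20²+6²) = √436 ≈ 20.881, ∠ = arctan(6/20) ≈ 16.70°
zero at origin: s = j6 → |·| = 6, ∠ = 90.00°
pole (s+5): 5 + j6 → |·| = √(5²+6²) = √61 ≈ 7.8102, ∠ = arctan(6/5) ≈ 50.19°
pole (s+70): 70 + j6 → |·| = √(70²+6²) = √4936 ≈ 70.257, ∠ = arctan(6/70) ≈ 4.90°
|G| = 50 · 125.29 / 548.72 ≈ 11.417
Gain = 20 log₁₀(11.417) ≈ 21.15 dB
∠G = 106.70° − 55.09° = 51.61°

At s = jω = j9:
zero (s+20): 20 + j9 → |·| = √(20²+9²) = √481 ≈ 21.932, ∠ = arctan(9/20) ≈ 24.23°
zero at origin: s = j9 → |·| = 9, ∠ = 90.00°
pole (s+5): 5 + j9 → |·| = √(5²+9²) = √106 ≈ 10.296, ∠ = arctan(9/5) ≈ 60.95°
pole (s+70): 70 + j9 → |·| = √(70²+9²) = √4981 ≈ 70.576, ∠ = arctan(9/70) ≈ 7.33°
|G| = 50 · 197.39 / 726.65 ≈ 13.582
Gain = 20 log₁₀(13.582) ≈ 22.66 dB
∠G = 114.23° − 68.28° = 45.95°

ω = 6: 21.2 dB, 51.6°; ω = 9: 22.7 dB, 46.0°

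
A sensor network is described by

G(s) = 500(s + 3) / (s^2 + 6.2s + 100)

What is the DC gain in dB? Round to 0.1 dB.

G(0) = 500·3 / 100 = 15
20 log₁₀(15) ≈ 23.52 dB

23.5 dB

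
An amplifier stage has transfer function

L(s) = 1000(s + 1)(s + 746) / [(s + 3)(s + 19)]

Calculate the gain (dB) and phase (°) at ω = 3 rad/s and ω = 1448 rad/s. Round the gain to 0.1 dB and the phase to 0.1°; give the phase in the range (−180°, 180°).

At s = jω = j3:
zero (s+1): 1 + j3 → |·| = √(1²+3²) = √10 ≈ 3.1623, ∠ = arctan(3/1) ≈ 71.57°
zero (s+746): 746 + j3 → |·| = √(746²+3²) = √556525 ≈ 746.01, ∠ = arctan(3/746) ≈ 0.23°
pole (s+3): 3 + j3 → |·| = √(3²+3²) = √18 ≈ 4.2426, ∠ = arctan(3/3) ≈ 45.00°
pole (s+19): 19 + j3 → |·| = √(19²+3²) = √370 ≈ 19.235, ∠ = arctan(3/19) ≈ 8.97°
|L| = 1000 · 2359.1 / 81.606 ≈ 28908
Gain = 20 log₁₀(28908) ≈ 89.22 dB
∠L = 71.80° − 53.97° = 17.83°

At s = jω = j1448:
zero (s+1): 1 + j1448 → |·| = √(1²+1448²) = √2096705 ≈ 1448, ∠ = arctan(1448/1) ≈ 89.96°
zero (s+746): 746 + j1448 → |·| = √(746²+1448²) = √2653220 ≈ 1628.9, ∠ = arctan(1448/746) ≈ 62.74°
pole (s+3): 3 + j1448 → |·| = √(3²+1448²) = √2096713 ≈ 1448, ∠ = arctan(1448/3) ≈ 89.88°
pole (s+19): 19 + j1448 → |·| = √(19²+1448²) = √2097065 ≈ 1448.1, ∠ = arctan(1448/19) ≈ 89.25°
|L| = 1000 · 2.3586e+06 / 2.0968e+06 ≈ 1124.9
Gain = 20 log₁₀(1124.9) ≈ 61.02 dB
∠L = 152.70° − 179.13° = -26.43°

ω = 3: 89.2 dB, 17.8°; ω = 1448: 61.0 dB, -26.4°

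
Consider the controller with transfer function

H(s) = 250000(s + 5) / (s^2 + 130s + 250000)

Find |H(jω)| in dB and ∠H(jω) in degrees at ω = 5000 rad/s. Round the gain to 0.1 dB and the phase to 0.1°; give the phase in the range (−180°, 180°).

34.1 dB, -88.6°

At s = jω = j5000:
zero (s+5): 5 + j5000 → |·| = √(5²+5000²) = √25000025 ≈ 5000, ∠ = arctan(5000/5) ≈ 89.94°
quadratic: (j5000)² + 130·j5000 + 250000 = -24750000 + j650000 → |·| ≈ 2.4759e+07, ∠ ≈ 178.50°
|H| = 250000 · 5000 / 2.4759e+07 ≈ 50.487
Gain = 20 log₁₀(50.487) ≈ 34.06 dB
∠H = 89.94° − 178.50° = -88.56°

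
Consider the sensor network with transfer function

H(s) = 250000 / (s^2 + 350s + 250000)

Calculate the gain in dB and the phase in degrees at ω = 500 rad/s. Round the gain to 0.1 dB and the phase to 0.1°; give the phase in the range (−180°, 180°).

At s = jω = j500:
quadratic: (j500)² + 350·j500 + 250000 = 0 + j175000 → |·| ≈ 1.75e+05, ∠ ≈ 90.00°
|H| = 250000 / 1.75e+05 ≈ 1.4286
Gain = 20 log₁₀(1.4286) ≈ 3.10 dB
∠H = 0.00° − 90.00° = -90.00°

3.1 dB, -90.0°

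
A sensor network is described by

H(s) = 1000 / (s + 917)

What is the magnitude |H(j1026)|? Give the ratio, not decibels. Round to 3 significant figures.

At s = jω = j1026:
pole (s+917): 917 + j1026 → |·| = √(917²+1026²) = √1893565 ≈ 1376.1, ∠ = arctan(1026/917) ≈ 48.21°
|H| = 1000 / 1376.1 ≈ 0.72669

0.727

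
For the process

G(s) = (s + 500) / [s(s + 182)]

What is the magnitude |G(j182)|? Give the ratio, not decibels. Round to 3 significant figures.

At s = jω = j182:
zero (s+500): 500 + j182 → |·| = √(500²+182²) = √283124 ≈ 532.09, ∠ = arctan(182/500) ≈ 20.00°
pole (s+182): 182 + j182 → |·| = √(182²+182²) = √66248 ≈ 257.39, ∠ = arctan(182/182) ≈ 45.00°
pole at origin: |s| = 182, ∠ = 90.00° (in denominator)
|G| = 1 · 532.09 / 46845 ≈ 0.011359

0.0114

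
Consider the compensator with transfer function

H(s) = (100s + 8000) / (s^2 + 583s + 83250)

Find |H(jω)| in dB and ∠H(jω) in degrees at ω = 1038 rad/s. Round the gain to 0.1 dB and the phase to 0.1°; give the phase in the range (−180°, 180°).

Substitute s = j1038:
Numerator: 100(j1038) + 8000 = 8000 + j103800
Denominator: (j1038)^2 + 583(j1038) + 83250 = -994194 + j605154
|N| = √(8000² + 103800²) ≈ 1.0411e+05, ∠N ≈ 85.59°
|D| = √(994194² + 605154²) ≈ 1.1639e+06, ∠D ≈ 148.67°
|H| = 1.0411e+05 / 1.1639e+06 ≈ 0.089449
Gain = 20 log₁₀(0.089449) ≈ -20.97 dB
∠H = 85.59° − 148.67° = -63.08°

-21.0 dB, -63.1°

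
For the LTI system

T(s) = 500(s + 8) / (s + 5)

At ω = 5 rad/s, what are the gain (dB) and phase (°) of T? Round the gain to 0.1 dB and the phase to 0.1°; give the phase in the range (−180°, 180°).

56.5 dB, -13.0°

At s = jω = j5:
zero (s+8): 8 + j5 → |·| = √(8²+5²) = √89 ≈ 9.434, ∠ = arctan(5/8) ≈ 32.01°
pole (s+5): 5 + j5 → |·| = √(5²+5²) = √50 ≈ 7.0711, ∠ = arctan(5/5) ≈ 45.00°
|T| = 500 · 9.434 / 7.0711 ≈ 667.08
Gain = 20 log₁₀(667.08) ≈ 56.48 dB
∠T = 32.01° − 45.00° = -12.99°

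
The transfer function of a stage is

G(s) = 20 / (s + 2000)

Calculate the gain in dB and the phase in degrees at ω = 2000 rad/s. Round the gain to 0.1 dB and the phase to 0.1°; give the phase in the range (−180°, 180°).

-43.0 dB, -45.0°

Substitute s = j2000:
Numerator: 20 = 20 + j0
Denominator: (j2000) + 2000 = 2000 + j2000
|N| = √(20² + 0²) ≈ 20, ∠N ≈ 0.00°
|D| = √(2000² + 2000²) ≈ 2828.4, ∠D ≈ 45.00°
|G| = 20 / 2828.4 ≈ 0.0070711
Gain = 20 log₁₀(0.0070711) ≈ -43.01 dB
∠G = 0.00° − 45.00° = -45.00°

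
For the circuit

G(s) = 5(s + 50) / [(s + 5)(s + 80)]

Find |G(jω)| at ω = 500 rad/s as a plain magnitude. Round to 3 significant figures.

At s = jω = j500:
zero (s+50): 50 + j500 → |·| = √(50²+500²) = √252500 ≈ 502.49, ∠ = arctan(500/50) ≈ 84.29°
pole (s+5): 5 + j500 → |·| = √(5²+500²) = √250025 ≈ 500.02, ∠ = arctan(500/5) ≈ 89.43°
pole (s+80): 80 + j500 → |·| = √(80²+500²) = √256400 ≈ 506.36, ∠ = arctan(500/80) ≈ 80.91°
|G| = 5 · 502.49 / 2.5319e+05 ≈ 0.0099232

0.00992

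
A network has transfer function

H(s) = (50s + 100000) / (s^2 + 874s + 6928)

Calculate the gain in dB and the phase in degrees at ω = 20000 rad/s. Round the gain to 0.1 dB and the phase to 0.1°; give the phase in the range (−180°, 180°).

-52.0 dB, -93.2°

Substitute s = j20000:
Numerator: 50(j20000) + 100000 = 100000 + j1000000
Denominator: (j20000)^2 + 874(j20000) + 6928 = -399993072 + j17480000
|N| = √(100000² + 1000000²) ≈ 1.005e+06, ∠N ≈ 84.29°
|D| = √(399993072² + 17480000²) ≈ 4.0037e+08, ∠D ≈ 177.50°
|H| = 1.005e+06 / 4.0037e+08 ≈ 0.0025102
Gain = 20 log₁₀(0.0025102) ≈ -52.01 dB
∠H = 84.29° − 177.50° = -93.21°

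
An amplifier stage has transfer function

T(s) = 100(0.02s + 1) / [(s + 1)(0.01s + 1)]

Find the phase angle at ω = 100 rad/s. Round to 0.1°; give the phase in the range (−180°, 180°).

At ω = 100 rad/s:
zero (1 + j100·0.02) = 1 + j2 → |·| ≈ 2.2361, ∠ ≈ 63.43°
pole (1 + j100·1) = 1 + j100 → |·| ≈ 100, ∠ ≈ 89.43°
pole (1 + j100·0.01) = 1 + j1 → |·| ≈ 1.4142, ∠ ≈ 45.00°
∠T = (63.43°) − (89.43° + 45.00°) = -71.00°

-71.0°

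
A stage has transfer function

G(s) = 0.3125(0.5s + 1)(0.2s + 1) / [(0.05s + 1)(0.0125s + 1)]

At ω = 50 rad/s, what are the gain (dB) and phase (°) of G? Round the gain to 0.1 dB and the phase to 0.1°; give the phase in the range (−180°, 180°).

At ω = 50 rad/s:
zero (1 + j50·0.5) = 1 + j25 → |·| ≈ 25.02, ∠ ≈ 87.71°
zero (1 + j50·0.2) = 1 + j10 → |·| ≈ 10.05, ∠ ≈ 84.29°
pole (1 + j50·0.05) = 1 + j2.5 → |·| ≈ 2.6926, ∠ ≈ 68.20°
pole (1 + j50·0.0125) = 1 + j0.625 → |·| ≈ 1.1792, ∠ ≈ 32.01°
|G| = 0.3125 · 25.02 · 10.05 / (2.6926 · 1.1792) ≈ 24.748
Gain = 20 log₁₀(24.748) ≈ 27.87 dB
∠G = (87.71° + 84.29°) − (68.20° + 32.01°) = 71.79°

27.9 dB, 71.8°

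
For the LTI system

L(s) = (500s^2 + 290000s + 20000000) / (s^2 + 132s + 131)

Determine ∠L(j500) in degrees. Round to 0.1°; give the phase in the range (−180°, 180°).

-39.3°

Substitute s = j500:
Numerator: 500(j500)^2 + 290000(j500) + 20000000 = -105000000 + j145000000
Denominator: (j500)^2 + 132(j500) + 131 = -249869 + j66000
|N| = √(105000000² + 145000000²) ≈ 1.7903e+08, ∠N ≈ 125.91°
|D| = √(249869² + 66000²) ≈ 2.5844e+05, ∠D ≈ 165.20°
∠L = 125.91° − 165.20° = -39.29°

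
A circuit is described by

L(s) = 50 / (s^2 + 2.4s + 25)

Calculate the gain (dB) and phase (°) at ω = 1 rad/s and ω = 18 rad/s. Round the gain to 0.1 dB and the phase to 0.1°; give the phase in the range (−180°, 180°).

At s = jω = j1:
quadratic: (j1)² + 2.4·j1 + 25 = 24 + j2.4 → |·| ≈ 24.12, ∠ ≈ 5.71°
|L| = 50 / 24.12 ≈ 2.073
Gain = 20 log₁₀(2.073) ≈ 6.33 dB
∠L = 0.00° − 5.71° = -5.71°

At s = jω = j18:
quadratic: (j18)² + 2.4·j18 + 25 = -299 + j43.2 → |·| ≈ 302.1, ∠ ≈ 171.78°
|L| = 50 / 302.1 ≈ 0.16551
Gain = 20 log₁₀(0.16551) ≈ -15.62 dB
∠L = 0.00° − 171.78° = -171.78°

ω = 1: 6.3 dB, -5.7°; ω = 18: -15.6 dB, -171.8°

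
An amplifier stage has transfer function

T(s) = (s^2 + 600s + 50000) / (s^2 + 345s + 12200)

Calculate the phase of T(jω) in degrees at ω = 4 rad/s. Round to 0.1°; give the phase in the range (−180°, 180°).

Substitute s = j4:
Numerator: (j4)^2 + 600(j4) + 50000 = 49984 + j2400
Denominator: (j4)^2 + 345(j4) + 12200 = 12184 + j1380
|N| = √(49984² + 2400²) ≈ 50042, ∠N ≈ 2.75°
|D| = √(12184² + 1380²) ≈ 12262, ∠D ≈ 6.46°
∠T = 2.75° − 6.46° = -3.71°

-3.7°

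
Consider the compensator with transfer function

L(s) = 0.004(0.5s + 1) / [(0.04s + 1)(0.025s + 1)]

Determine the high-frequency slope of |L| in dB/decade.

Each pole contributes −20 dB/decade at high frequency; each zero contributes +20 dB/decade.
Net: 1 zero(s) − 2 pole(s) → -20 dB/decade.

-20 dB/decade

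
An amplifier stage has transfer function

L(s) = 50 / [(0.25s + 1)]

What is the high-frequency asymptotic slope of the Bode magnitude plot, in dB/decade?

Each pole contributes −20 dB/decade at high frequency; each zero contributes +20 dB/decade.
Net: 0 zero(s) − 1 pole(s) → -20 dB/decade.

-20 dB/decade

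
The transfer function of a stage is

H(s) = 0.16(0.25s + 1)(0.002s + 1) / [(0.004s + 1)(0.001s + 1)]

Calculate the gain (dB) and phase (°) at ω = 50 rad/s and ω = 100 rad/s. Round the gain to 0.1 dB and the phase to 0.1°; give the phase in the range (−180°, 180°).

ω = 50: 5.9 dB, 77.0°; ω = 100: 11.5 dB, 71.5°

At ω = 50 rad/s:
zero (1 + j50·0.25) = 1 + j12.5 → |·| ≈ 12.54, ∠ ≈ 85.43°
zero (1 + j50·0.002) = 1 + j0.1 → |·| ≈ 1.005, ∠ ≈ 5.71°
pole (1 + j50·0.004) = 1 + j0.2 → |·| ≈ 1.0198, ∠ ≈ 11.31°
pole (1 + j50·0.001) = 1 + j0.05 → |·| ≈ 1.0012, ∠ ≈ 2.86°
|H| = 0.16 · 12.54 · 1.005 / (1.0198 · 1.0012) ≈ 1.9749
Gain = 20 log₁₀(1.9749) ≈ 5.91 dB
∠H = (85.43° + 5.71°) − (11.31° + 2.86°) = 76.97°

At ω = 100 rad/s:
zero (1 + j100·0.25) = 1 + j25 → |·| ≈ 25.02, ∠ ≈ 87.71°
zero (1 + j100·0.002) = 1 + j0.2 → |·| ≈ 1.0198, ∠ ≈ 11.31°
pole (1 + j100·0.004) = 1 + j0.4 → |·| ≈ 1.077, ∠ ≈ 21.80°
pole (1 + j100·0.001) = 1 + j0.1 → |·| ≈ 1.005, ∠ ≈ 5.71°
|H| = 0.16 · 25.02 · 1.0198 / (1.077 · 1.005) ≈ 3.7717
Gain = 20 log₁₀(3.7717) ≈ 11.53 dB
∠H = (87.71° + 11.31°) − (21.80° + 5.71°) = 71.51°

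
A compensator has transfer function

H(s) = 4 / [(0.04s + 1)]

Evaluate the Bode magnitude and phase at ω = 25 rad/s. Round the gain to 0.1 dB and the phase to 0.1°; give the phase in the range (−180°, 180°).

At ω = 25 rad/s:
pole (1 + j25·0.04) = 1 + j1 → |·| ≈ 1.4142, ∠ ≈ 45.00°
|H| = 4 · 1 / (1.4142) ≈ 2.8285
Gain = 20 log₁₀(2.8285) ≈ 9.03 dB
∠H = (0°) − (45.00°) = -45.00°

9.0 dB, -45.0°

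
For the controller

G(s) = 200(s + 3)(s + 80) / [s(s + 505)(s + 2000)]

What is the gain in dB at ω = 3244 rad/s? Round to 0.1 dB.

-25.7 dB

At s = jω = j3244:
zero (s+3): 3 + j3244 → |·| = √(3²+3244²) = √10523545 ≈ 3244, ∠ = arctan(3244/3) ≈ 89.95°
zero (s+80): 80 + j3244 → |·| = √(80²+3244²) = √10529936 ≈ 3245, ∠ = arctan(3244/80) ≈ 88.59°
pole (s+505): 505 + j3244 → |·| = √(505²+3244²) = √10778561 ≈ 3283.1, ∠ = arctan(3244/505) ≈ 81.15°
pole (s+2000): 2000 + j3244 → |·| = √(2000²+3244²) = √14523536 ≈ 3811, ∠ = arctan(3244/2000) ≈ 58.35°
pole at origin: |s| = 3244, ∠ = 90.00° (in denominator)
|G| = 200 · 1.0527e+07 / 4.0589e+10 ≈ 0.051871
Gain = 20 log₁₀(0.051871) ≈ -25.70 dB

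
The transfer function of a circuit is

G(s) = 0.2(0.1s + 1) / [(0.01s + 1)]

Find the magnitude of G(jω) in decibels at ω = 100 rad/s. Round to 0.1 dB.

3.1 dB

At ω = 100 rad/s:
zero (1 + j100·0.1) = 1 + j10 → |·| ≈ 10.05, ∠ ≈ 84.29°
pole (1 + j100·0.01) = 1 + j1 → |·| ≈ 1.4142, ∠ ≈ 45.00°
|G| = 0.2 · 10.05 / (1.4142) ≈ 1.4213
Gain = 20 log₁₀(1.4213) ≈ 3.05 dB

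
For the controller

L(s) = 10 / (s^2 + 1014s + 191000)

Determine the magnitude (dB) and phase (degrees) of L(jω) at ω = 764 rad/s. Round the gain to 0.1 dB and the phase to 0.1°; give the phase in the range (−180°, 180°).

-98.8 dB, -116.9°

Substitute s = j764:
Numerator: 10 = 10 + j0
Denominator: (j764)^2 + 1014(j764) + 191000 = -392696 + j774696
|N| = √(10² + 0²) ≈ 10, ∠N ≈ 0.00°
|D| = √(392696² + 774696²) ≈ 8.6854e+05, ∠D ≈ 116.88°
|L| = 10 / 8.6854e+05 ≈ 1.1514e-05
Gain = 20 log₁₀(1.1514e-05) ≈ -98.78 dB
∠L = 0.00° − 116.88° = -116.88°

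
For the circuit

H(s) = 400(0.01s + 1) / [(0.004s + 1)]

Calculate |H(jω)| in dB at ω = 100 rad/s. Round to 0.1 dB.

54.4 dB

At ω = 100 rad/s:
zero (1 + j100·0.01) = 1 + j1 → |·| ≈ 1.4142, ∠ ≈ 45.00°
pole (1 + j100·0.004) = 1 + j0.4 → |·| ≈ 1.077, ∠ ≈ 21.80°
|H| = 400 · 1.4142 / (1.077) ≈ 525.24
Gain = 20 log₁₀(525.24) ≈ 54.41 dB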